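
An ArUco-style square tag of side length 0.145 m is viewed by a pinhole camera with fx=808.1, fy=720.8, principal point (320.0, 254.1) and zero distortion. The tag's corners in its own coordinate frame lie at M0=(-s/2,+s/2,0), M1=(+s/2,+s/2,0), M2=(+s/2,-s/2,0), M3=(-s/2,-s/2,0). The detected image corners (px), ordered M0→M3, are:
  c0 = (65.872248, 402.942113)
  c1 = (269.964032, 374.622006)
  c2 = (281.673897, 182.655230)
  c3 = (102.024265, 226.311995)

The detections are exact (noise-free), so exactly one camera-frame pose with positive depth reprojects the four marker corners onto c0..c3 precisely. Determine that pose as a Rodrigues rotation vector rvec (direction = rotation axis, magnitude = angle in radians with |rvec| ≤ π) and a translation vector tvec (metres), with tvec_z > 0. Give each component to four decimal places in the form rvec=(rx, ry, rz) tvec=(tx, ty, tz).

rvec=(-0.5155, 0.4486, -0.0977) tvec=(-0.0912, 0.0262, 0.5099)

Intrinsics K: fx=808.1, fy=720.8, cx=320.0, cy=254.1
Marker side s = 0.145 m; corners in marker frame (Z=0):
  M0 = (-0.0725, +0.0725, 0)
  M1 = (+0.0725, +0.0725, 0)
  M2 = (+0.0725, -0.0725, 0)
  M3 = (-0.0725, -0.0725, 0)
Detected image corners:
  c0 = (65.872248, 402.942113) px
  c1 = (269.964032, 374.622006) px
  c2 = (281.673897, 182.655230) px
  c3 = (102.024265, 226.311995) px
Planar DLT: solve 8×8 A·h = b for H (H[2,2]=1):
  H  [+1179.85176 -344.88783 +175.41406]
  H  [-478.57846 +979.22108 +291.12358]
  H  [-0.76407 -0.97384 +1.00000]
B = K⁻¹H; ‖b₁‖=1.961189, ‖b₂‖=1.961189; λ = 2/(‖b₁‖+‖b₂‖) = 0.509895, sign → tz>0 ⇒ λ=+0.509895
r₁ = λ·B[:,0] = (+0.89874,-0.20120,-0.38960); r₂ = λ·B[:,1] = (-0.02099,+0.86775,-0.49656)
r₃ = r₁×r₂ = (+0.43798,+0.45445,+0.77566); SVD([r₁ r₂ r₃]) → R = UVᵀ:
  R  [+0.89874 -0.02099 +0.43798]
  R  [-0.20120 +0.86775 +0.45445]
  R  [-0.38960 -0.49656 +0.77566]
t = (-0.09123, +0.02619, +0.50989) m
tr R = 2.542149; θ = arccos((tr R − 1)/2) = 0.690270 rad = 39.550°
axis k = ((R−Rᵀ)₃₂, (R−Rᵀ)₁₃, (R−Rᵀ)₂₁) / (2 sinθ) = (-0.746772, +0.649850, -0.141516)
rvec = θ·k = (-0.515474, +0.448572, -0.097684)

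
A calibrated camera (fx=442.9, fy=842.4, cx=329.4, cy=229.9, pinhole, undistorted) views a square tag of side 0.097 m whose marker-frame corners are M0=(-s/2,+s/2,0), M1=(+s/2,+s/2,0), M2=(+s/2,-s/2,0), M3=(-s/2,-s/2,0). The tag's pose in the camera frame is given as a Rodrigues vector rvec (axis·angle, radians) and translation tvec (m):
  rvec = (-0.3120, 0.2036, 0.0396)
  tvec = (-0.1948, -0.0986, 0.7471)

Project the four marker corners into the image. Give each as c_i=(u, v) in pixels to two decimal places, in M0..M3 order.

c0=(182.85, 169.96) c1=(237.01, 169.14) c2=(244.60, 68.11) c3=(192.29, 71.51)

Intrinsics K: fx=442.9, fy=842.4, cx=329.4, cy=229.9
Marker side s = 0.097 m; corners in marker frame (Z=0):
  M0 = (-0.0485, +0.0485, 0)
  M1 = (+0.0485, +0.0485, 0)
  M2 = (+0.0485, -0.0485, 0)
  M3 = (-0.0485, -0.0485, 0)
rvec = (-0.3120, 0.2036, 0.0396), |rvec| = θ = 0.37465 rad = 21.466°
Rodrigues: sinθ=0.36595, 1−cosθ=0.06937; R = I + sinθ·[k]× + (1−cosθ)·[k]×²:
    [+0.97874 -0.07007 +0.19276]
    [+0.00729 +0.95112 +0.30874]
    [-0.20498 -0.30077 +0.93141]
t = (-0.1948, -0.0986, 0.7471) m
M0: Pc = R·M0+t = (-0.24567, -0.05282, +0.74245); u = 442.9·(-0.24567)/0.74245 + 329.4 = 182.8508, v = 842.4·(-0.05282)/0.74245 + 229.9 = 169.9649
M1: Pc = R·M1+t = (-0.15073, -0.05212, +0.72257); u = 442.9·(-0.15073)/0.72257 + 329.4 = 237.0103, v = 842.4·(-0.05212)/0.72257 + 229.9 = 169.1399
M2: Pc = R·M2+t = (-0.14393, -0.14438, +0.75175); u = 442.9·(-0.14393)/0.75175 + 329.4 = 244.6004, v = 842.4·(-0.14438)/0.75175 + 229.9 = 68.1137
M3: Pc = R·M3+t = (-0.23887, -0.14508, +0.77163); u = 442.9·(-0.23887)/0.77163 + 329.4 = 192.2930, v = 842.4·(-0.14508)/0.77163 + 229.9 = 71.5107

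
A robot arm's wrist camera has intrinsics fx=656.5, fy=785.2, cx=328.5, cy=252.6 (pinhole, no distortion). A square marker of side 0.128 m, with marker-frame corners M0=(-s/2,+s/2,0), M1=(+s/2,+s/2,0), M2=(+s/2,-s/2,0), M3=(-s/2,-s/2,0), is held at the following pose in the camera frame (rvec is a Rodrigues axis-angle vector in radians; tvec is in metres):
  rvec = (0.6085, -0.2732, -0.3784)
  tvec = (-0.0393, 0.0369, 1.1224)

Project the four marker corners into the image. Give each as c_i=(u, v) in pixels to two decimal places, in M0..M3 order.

c0=(283.01, 329.10) c1=(348.10, 291.73) c2=(329.23, 224.98) c3=(259.19, 263.93)

Intrinsics K: fx=656.5, fy=785.2, cx=328.5, cy=252.6
Marker side s = 0.128 m; corners in marker frame (Z=0):
  M0 = (-0.0640, +0.0640, 0)
  M1 = (+0.0640, +0.0640, 0)
  M2 = (+0.0640, -0.0640, 0)
  M3 = (-0.0640, -0.0640, 0)
rvec = (0.6085, -0.2732, -0.3784), |rvec| = θ = 0.76687 rad = 43.939°
Rodrigues: sinθ=0.69389, 1−cosθ=0.27992; R = I + sinθ·[k]× + (1−cosθ)·[k]×²:
    [+0.89632 +0.26326 -0.35679]
    [-0.42151 +0.75561 -0.50138]
    [+0.13760 +0.59979 +0.78824]
t = (-0.0393, 0.0369, 1.1224) m
M0: Pc = R·M0+t = (-0.07982, +0.11224, +1.15198); u = 656.5·(-0.07982)/1.15198 + 328.5 = 283.0138, v = 785.2·(+0.11224)/1.15198 + 252.6 = 329.1009
M1: Pc = R·M1+t = (+0.03491, +0.05828, +1.16959); u = 656.5·(+0.03491)/1.16959 + 328.5 = 348.0970, v = 785.2·(+0.05828)/1.16959 + 252.6 = 291.7274
M2: Pc = R·M2+t = (+0.00122, -0.03844, +1.09282); u = 656.5·(+0.00122)/1.09282 + 328.5 = 329.2305, v = 785.2·(-0.03844)/1.09282 + 252.6 = 224.9836
M3: Pc = R·M3+t = (-0.11351, +0.01552, +1.07521); u = 656.5·(-0.11351)/1.07521 + 328.5 = 259.1911, v = 785.2·(+0.01552)/1.07521 + 252.6 = 263.9324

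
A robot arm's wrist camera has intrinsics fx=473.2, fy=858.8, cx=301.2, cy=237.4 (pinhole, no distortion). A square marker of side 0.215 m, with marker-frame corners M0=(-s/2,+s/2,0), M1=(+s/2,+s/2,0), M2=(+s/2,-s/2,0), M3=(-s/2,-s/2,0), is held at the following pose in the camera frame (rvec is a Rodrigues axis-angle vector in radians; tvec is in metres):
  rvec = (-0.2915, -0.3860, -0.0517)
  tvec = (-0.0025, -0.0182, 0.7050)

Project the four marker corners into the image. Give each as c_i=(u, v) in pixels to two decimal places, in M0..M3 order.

Intrinsics K: fx=473.2, fy=858.8, cx=301.2, cy=237.4
Marker side s = 0.215 m; corners in marker frame (Z=0):
  M0 = (-0.1075, +0.1075, 0)
  M1 = (+0.1075, +0.1075, 0)
  M2 = (+0.1075, -0.1075, 0)
  M3 = (-0.1075, -0.1075, 0)
rvec = (-0.2915, -0.3860, -0.0517), |rvec| = θ = 0.48646 rad = 27.872°
Rodrigues: sinθ=0.46750, 1−cosθ=0.11601; R = I + sinθ·[k]× + (1−cosθ)·[k]×²:
    [+0.92565 +0.10484 -0.36357]
    [+0.00547 +0.95703 +0.28992]
    [+0.37834 -0.27036 +0.88530]
t = (-0.0025, -0.0182, 0.7050) m
M0: Pc = R·M0+t = (-0.09074, +0.08409, +0.63526); u = 473.2·(-0.09074)/0.63526 + 301.2 = 233.6116, v = 858.8·(+0.08409)/0.63526 + 237.4 = 351.0831
M1: Pc = R·M1+t = (+0.10828, +0.08527, +0.71661); u = 473.2·(+0.10828)/0.71661 + 301.2 = 372.6995, v = 858.8·(+0.08527)/0.71661 + 237.4 = 339.5891
M2: Pc = R·M2+t = (+0.08574, -0.12049, +0.77474); u = 473.2·(+0.08574)/0.77474 + 301.2 = 353.5670, v = 858.8·(-0.12049)/0.77474 + 237.4 = 103.8328
M3: Pc = R·M3+t = (-0.11328, -0.12167, +0.69339); u = 473.2·(-0.11328)/0.69339 + 301.2 = 223.8942, v = 858.8·(-0.12167)/0.69339 + 237.4 = 86.7060

c0=(233.61, 351.08) c1=(372.70, 339.59) c2=(353.57, 103.83) c3=(223.89, 86.71)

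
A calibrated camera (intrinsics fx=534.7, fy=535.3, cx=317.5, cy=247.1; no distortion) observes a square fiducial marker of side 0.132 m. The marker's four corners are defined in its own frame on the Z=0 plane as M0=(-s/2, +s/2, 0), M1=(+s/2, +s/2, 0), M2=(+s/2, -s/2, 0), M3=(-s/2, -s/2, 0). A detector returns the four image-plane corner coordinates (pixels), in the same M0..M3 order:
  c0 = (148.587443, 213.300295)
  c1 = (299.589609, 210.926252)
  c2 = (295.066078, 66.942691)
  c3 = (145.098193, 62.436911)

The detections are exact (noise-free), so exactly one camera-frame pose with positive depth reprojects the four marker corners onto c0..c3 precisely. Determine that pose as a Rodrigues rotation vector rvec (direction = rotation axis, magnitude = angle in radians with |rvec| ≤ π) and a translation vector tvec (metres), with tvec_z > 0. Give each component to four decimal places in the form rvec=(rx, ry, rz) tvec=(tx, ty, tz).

rvec=(-0.0320, -0.1690, -0.0298) tvec=(-0.0834, -0.0970, 0.4762)

Intrinsics K: fx=534.7, fy=535.3, cx=317.5, cy=247.1
Marker side s = 0.132 m; corners in marker frame (Z=0):
  M0 = (-0.0660, +0.0660, 0)
  M1 = (+0.0660, +0.0660, 0)
  M2 = (+0.0660, -0.0660, 0)
  M3 = (-0.0660, -0.0660, 0)
Detected image corners:
  c0 = (148.587443, 213.300295) px
  c1 = (299.589609, 210.926252) px
  c2 = (295.066078, 66.942691) px
  c3 = (145.098193, 62.436911) px
Planar DLT: solve 8×8 A·h = b for H (H[2,2]=1):
  H  [+1218.63662 +16.78646 +223.83508]
  H  [+57.17233 +1107.72504 +138.11483]
  H  [+0.35398 -0.06149 +1.00000]
B = K⁻¹H; ‖b₁‖=2.099739, ‖b₂‖=2.099739; λ = 2/(‖b₁‖+‖b₂‖) = 0.476250, sign → tz>0 ⇒ λ=+0.476250
r₁ = λ·B[:,0] = (+0.98532,-0.02695,+0.16858); r₂ = λ·B[:,1] = (+0.03234,+0.99905,-0.02929)
r₃ = r₁×r₂ = (-0.16763,+0.03431,+0.98525); SVD([r₁ r₂ r₃]) → R = UVᵀ:
  R  [+0.98532 +0.03234 -0.16763]
  R  [-0.02695 +0.99905 +0.03431]
  R  [+0.16858 -0.02929 +0.98525]
t = (-0.08343, -0.09696, +0.47625) m
tr R = 2.969618; θ = arccos((tr R − 1)/2) = 0.174524 rad = 10.000°
axis k = ((R−Rᵀ)₃₂, (R−Rᵀ)₁₃, (R−Rᵀ)₂₁) / (2 sinθ) = (-0.183119, -0.968150, -0.170744)
rvec = θ·k = (-0.031959, -0.168966, -0.029799)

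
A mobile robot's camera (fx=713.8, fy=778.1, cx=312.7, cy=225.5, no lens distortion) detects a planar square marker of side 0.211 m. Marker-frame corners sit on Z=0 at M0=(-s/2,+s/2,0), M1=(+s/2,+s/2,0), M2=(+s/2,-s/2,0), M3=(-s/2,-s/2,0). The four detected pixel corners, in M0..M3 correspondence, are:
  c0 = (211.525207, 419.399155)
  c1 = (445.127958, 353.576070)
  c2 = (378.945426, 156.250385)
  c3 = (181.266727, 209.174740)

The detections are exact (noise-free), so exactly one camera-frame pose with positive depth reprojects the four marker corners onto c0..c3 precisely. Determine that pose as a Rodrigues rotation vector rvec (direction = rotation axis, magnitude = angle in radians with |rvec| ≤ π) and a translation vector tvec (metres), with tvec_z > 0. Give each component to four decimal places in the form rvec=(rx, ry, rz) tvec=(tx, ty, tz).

Intrinsics K: fx=713.8, fy=778.1, cx=312.7, cy=225.5
Marker side s = 0.211 m; corners in marker frame (Z=0):
  M0 = (-0.1055, +0.1055, 0)
  M1 = (+0.1055, +0.1055, 0)
  M2 = (+0.1055, -0.1055, 0)
  M3 = (-0.1055, -0.1055, 0)
Detected image corners:
  c0 = (211.525207, 419.399155) px
  c1 = (445.127958, 353.576070) px
  c2 = (378.945426, 156.250385) px
  c3 = (181.266727, 209.174740) px
Planar DLT: solve 8×8 A·h = b for H (H[2,2]=1):
  H  [+1034.74901 -15.53417 +302.91768]
  H  [-260.10910 +736.66541 +275.74973]
  H  [+0.06567 -0.80422 +1.00000]
B = K⁻¹H; ‖b₁‖=1.465608, ‖b₂‖=1.465608; λ = 2/(‖b₁‖+‖b₂‖) = 0.682311, sign → tz>0 ⇒ λ=+0.682311
r₁ = λ·B[:,0] = (+0.96947,-0.24107,+0.04481); r₂ = λ·B[:,1] = (+0.22554,+0.80500,-0.54873)
r₃ = r₁×r₂ = (+0.09621,+0.54208,+0.83480); SVD([r₁ r₂ r₃]) → R = UVᵀ:
  R  [+0.96947 +0.22554 +0.09621]
  R  [-0.24107 +0.80500 +0.54208]
  R  [+0.04481 -0.54873 +0.83480]
t = (-0.00935, +0.04406, +0.68231) m
tr R = 2.609274; θ = arccos((tr R − 1)/2) = 0.635732 rad = 36.425°
axis k = ((R−Rᵀ)₃₂, (R−Rᵀ)₁₃, (R−Rᵀ)₂₁) / (2 sinθ) = (-0.918552, +0.043289, -0.392924)
rvec = θ·k = (-0.583953, +0.027520, -0.249794)

rvec=(-0.5840, 0.0275, -0.2498) tvec=(-0.0094, 0.0441, 0.6823)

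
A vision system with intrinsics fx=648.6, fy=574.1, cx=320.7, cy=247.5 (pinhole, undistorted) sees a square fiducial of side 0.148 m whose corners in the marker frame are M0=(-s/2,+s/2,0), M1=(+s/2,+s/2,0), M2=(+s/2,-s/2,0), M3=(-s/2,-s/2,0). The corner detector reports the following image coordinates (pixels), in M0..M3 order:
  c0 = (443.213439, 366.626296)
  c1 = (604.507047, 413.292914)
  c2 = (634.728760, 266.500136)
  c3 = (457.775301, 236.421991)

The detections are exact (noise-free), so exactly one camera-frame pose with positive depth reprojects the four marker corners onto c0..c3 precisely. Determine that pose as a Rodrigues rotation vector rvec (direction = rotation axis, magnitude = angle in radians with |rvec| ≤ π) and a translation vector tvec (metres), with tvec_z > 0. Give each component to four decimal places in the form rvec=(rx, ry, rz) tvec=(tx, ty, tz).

rvec=(0.2685, 0.5972, 0.1214) tvec=(0.1822, 0.0736, 0.5680)

Intrinsics K: fx=648.6, fy=574.1, cx=320.7, cy=247.5
Marker side s = 0.148 m; corners in marker frame (Z=0):
  M0 = (-0.0740, +0.0740, 0)
  M1 = (+0.0740, +0.0740, 0)
  M2 = (+0.0740, -0.0740, 0)
  M3 = (-0.0740, -0.0740, 0)
Detected image corners:
  c0 = (443.213439, 366.626296) px
  c1 = (604.507047, 413.292914) px
  c2 = (634.728760, 266.500136) px
  c3 = (457.775301, 236.421991) px
Planar DLT: solve 8×8 A·h = b for H (H[2,2]=1):
  H  [+633.61533 +120.01884 +528.71053]
  H  [-42.63844 +1092.27073 +321.92755]
  H  [-0.94785 +0.50014 +1.00000]
B = K⁻¹H; ‖b₁‖=1.760643, ‖b₂‖=1.760643; λ = 2/(‖b₁‖+‖b₂‖) = 0.567974, sign → tz>0 ⇒ λ=+0.567974
r₁ = λ·B[:,0] = (+0.82104,+0.18991,-0.53835); r₂ = λ·B[:,1] = (-0.03536,+0.95815,+0.28407)
r₃ = r₁×r₂ = (+0.56977,-0.21420,+0.79340); SVD([r₁ r₂ r₃]) → R = UVᵀ:
  R  [+0.82104 -0.03536 +0.56977]
  R  [+0.18991 +0.95815 -0.21420]
  R  [-0.53835 +0.28407 +0.79340]
t = (+0.18215, +0.07363, +0.56797) m
tr R = 2.572591; θ = arccos((tr R − 1)/2) = 0.666006 rad = 38.159°
axis k = ((R−Rᵀ)₃₂, (R−Rᵀ)₁₃, (R−Rᵀ)₂₁) / (2 sinθ) = (+0.403224, +0.896760, +0.182297)
rvec = θ·k = (+0.268550, +0.597247, +0.121411)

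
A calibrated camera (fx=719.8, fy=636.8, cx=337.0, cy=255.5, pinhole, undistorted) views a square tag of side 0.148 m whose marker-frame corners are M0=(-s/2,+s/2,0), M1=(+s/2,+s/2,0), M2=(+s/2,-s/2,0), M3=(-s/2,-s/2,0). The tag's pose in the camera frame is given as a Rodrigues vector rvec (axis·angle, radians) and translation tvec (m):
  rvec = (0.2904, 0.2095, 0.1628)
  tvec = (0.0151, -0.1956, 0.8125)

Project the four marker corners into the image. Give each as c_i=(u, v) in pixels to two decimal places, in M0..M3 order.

Intrinsics K: fx=719.8, fy=636.8, cx=337.0, cy=255.5
Marker side s = 0.148 m; corners in marker frame (Z=0):
  M0 = (-0.0740, +0.0740, 0)
  M1 = (+0.0740, +0.0740, 0)
  M2 = (+0.0740, -0.0740, 0)
  M3 = (-0.0740, -0.0740, 0)
rvec = (0.2904, 0.2095, 0.1628), |rvec| = θ = 0.39335 rad = 22.537°
Rodrigues: sinθ=0.38329, 1−cosθ=0.07637; R = I + sinθ·[k]× + (1−cosθ)·[k]×²:
    [+0.96525 -0.12860 +0.22747]
    [+0.18866 +0.94529 -0.26613]
    [-0.18080 +0.29980 +0.93671]
t = (0.0151, -0.1956, 0.8125) m
M0: Pc = R·M0+t = (-0.06585, -0.13961, +0.84806); u = 719.8·(-0.06585)/0.84806 + 337.0 = 281.1132, v = 636.8·(-0.13961)/0.84806 + 255.5 = 150.6693
M1: Pc = R·M1+t = (+0.07701, -0.11169, +0.82131); u = 719.8·(+0.07701)/0.82131 + 337.0 = 404.4941, v = 636.8·(-0.11169)/0.82131 + 255.5 = 168.9032
M2: Pc = R·M2+t = (+0.09605, -0.25159, +0.77694); u = 719.8·(+0.09605)/0.77694 + 337.0 = 425.9825, v = 636.8·(-0.25159)/0.77694 + 255.5 = 49.2886
M3: Pc = R·M3+t = (-0.04681, -0.27951, +0.80369); u = 719.8·(-0.04681)/0.80369 + 337.0 = 295.0744, v = 636.8·(-0.27951)/0.80369 + 255.5 = 34.0305

c0=(281.11, 150.67) c1=(404.49, 168.90) c2=(425.98, 49.29) c3=(295.07, 34.03)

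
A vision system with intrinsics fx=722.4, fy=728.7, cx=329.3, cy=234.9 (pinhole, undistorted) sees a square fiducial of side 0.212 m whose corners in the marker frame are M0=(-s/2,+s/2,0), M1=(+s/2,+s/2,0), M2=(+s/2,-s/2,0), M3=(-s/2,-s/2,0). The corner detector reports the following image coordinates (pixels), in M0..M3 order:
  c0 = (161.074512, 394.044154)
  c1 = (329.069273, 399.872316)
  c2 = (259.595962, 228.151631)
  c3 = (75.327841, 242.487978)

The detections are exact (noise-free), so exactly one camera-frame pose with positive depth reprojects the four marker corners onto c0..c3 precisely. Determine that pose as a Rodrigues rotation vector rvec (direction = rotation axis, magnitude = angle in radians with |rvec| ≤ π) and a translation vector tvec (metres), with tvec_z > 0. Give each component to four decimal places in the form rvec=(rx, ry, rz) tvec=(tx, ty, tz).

rvec=(0.5895, 0.3970, -0.1917) tvec=(-0.1268, 0.0874, 0.7296)

Intrinsics K: fx=722.4, fy=728.7, cx=329.3, cy=234.9
Marker side s = 0.212 m; corners in marker frame (Z=0):
  M0 = (-0.1060, +0.1060, 0)
  M1 = (+0.1060, +0.1060, 0)
  M2 = (+0.1060, -0.1060, 0)
  M3 = (-0.1060, -0.1060, 0)
Detected image corners:
  c0 = (161.074512, 394.044154) px
  c1 = (329.069273, 399.872316) px
  c2 = (259.595962, 228.151631) px
  c3 = (75.327841, 242.487978) px
Planar DLT: solve 8×8 A·h = b for H (H[2,2]=1):
  H  [+710.36632 +510.13950 +203.76902]
  H  [-196.91626 +976.80189 +322.15423]
  H  [-0.57036 +0.68714 +1.00000]
B = K⁻¹H; ‖b₁‖=1.370642, ‖b₂‖=1.370642; λ = 2/(‖b₁‖+‖b₂‖) = 0.729585, sign → tz>0 ⇒ λ=+0.729585
r₁ = λ·B[:,0] = (+0.90712,-0.06301,-0.41613); r₂ = λ·B[:,1] = (+0.28669,+0.81638,+0.50133)
r₃ = r₁×r₂ = (+0.30813,-0.57406,+0.75862); SVD([r₁ r₂ r₃]) → R = UVᵀ:
  R  [+0.90712 +0.28669 +0.30813]
  R  [-0.06301 +0.81638 -0.57406]
  R  [-0.41613 +0.50133 +0.75862]
t = (-0.12678, +0.08736, +0.72959) m
tr R = 2.482126; θ = arccos((tr R − 1)/2) = 0.736144 rad = 42.178°
axis k = ((R−Rᵀ)₃₂, (R−Rᵀ)₁₃, (R−Rᵀ)₂₁) / (2 sinθ) = (+0.800814, +0.539334, -0.260414)
rvec = θ·k = (+0.589514, +0.397028, -0.191702)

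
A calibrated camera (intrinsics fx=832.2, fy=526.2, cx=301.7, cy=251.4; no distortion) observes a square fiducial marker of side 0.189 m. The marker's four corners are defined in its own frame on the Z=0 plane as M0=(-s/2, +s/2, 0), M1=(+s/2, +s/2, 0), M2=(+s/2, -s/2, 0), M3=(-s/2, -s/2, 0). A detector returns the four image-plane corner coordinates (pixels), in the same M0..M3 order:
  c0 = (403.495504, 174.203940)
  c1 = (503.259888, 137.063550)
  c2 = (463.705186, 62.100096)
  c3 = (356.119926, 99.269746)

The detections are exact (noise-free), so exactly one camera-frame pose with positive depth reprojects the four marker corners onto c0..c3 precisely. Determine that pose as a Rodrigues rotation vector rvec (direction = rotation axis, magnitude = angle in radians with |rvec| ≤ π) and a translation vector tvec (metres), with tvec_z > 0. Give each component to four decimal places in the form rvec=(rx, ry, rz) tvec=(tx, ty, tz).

Intrinsics K: fx=832.2, fy=526.2, cx=301.7, cy=251.4
Marker side s = 0.189 m; corners in marker frame (Z=0):
  M0 = (-0.0945, +0.0945, 0)
  M1 = (+0.0945, +0.0945, 0)
  M2 = (+0.0945, -0.0945, 0)
  M3 = (-0.0945, -0.0945, 0)
Detected image corners:
  c0 = (403.495504, 174.203940) px
  c1 = (503.259888, 137.063550) px
  c2 = (463.705186, 62.100096) px
  c3 = (356.119926, 99.269746) px
Planar DLT: solve 8×8 A·h = b for H (H[2,2]=1):
  H  [+617.87013 +372.60612 +433.11938]
  H  [-177.43028 +435.68688 +119.04753]
  H  [+0.16211 +0.33117 +1.00000]
B = K⁻¹H; ‖b₁‖=0.815862, ‖b₂‖=0.815862; λ = 2/(‖b₁‖+‖b₂‖) = 1.225697, sign → tz>0 ⇒ λ=+1.225697
r₁ = λ·B[:,0] = (+0.83799,-0.50823,+0.19870); r₂ = λ·B[:,1] = (+0.40163,+0.82093,+0.40592)
r₃ = r₁×r₂ = (-0.36941,-0.26035,+0.89205); SVD([r₁ r₂ r₃]) → R = UVᵀ:
  R  [+0.83799 +0.40163 -0.36941]
  R  [-0.50823 +0.82093 -0.26035]
  R  [+0.19870 +0.40592 +0.89205]
t = (+0.19356, -0.30829, +1.22570) m
tr R = 2.550967; θ = arccos((tr R − 1)/2) = 0.683315 rad = 39.151°
axis k = ((R−Rᵀ)₃₂, (R−Rᵀ)₁₃, (R−Rᵀ)₂₁) / (2 sinθ) = (+0.527639, -0.449904, -0.720544)
rvec = θ·k = (+0.360544, -0.307426, -0.492359)

rvec=(0.3605, -0.3074, -0.4924) tvec=(0.1936, -0.3083, 1.2257)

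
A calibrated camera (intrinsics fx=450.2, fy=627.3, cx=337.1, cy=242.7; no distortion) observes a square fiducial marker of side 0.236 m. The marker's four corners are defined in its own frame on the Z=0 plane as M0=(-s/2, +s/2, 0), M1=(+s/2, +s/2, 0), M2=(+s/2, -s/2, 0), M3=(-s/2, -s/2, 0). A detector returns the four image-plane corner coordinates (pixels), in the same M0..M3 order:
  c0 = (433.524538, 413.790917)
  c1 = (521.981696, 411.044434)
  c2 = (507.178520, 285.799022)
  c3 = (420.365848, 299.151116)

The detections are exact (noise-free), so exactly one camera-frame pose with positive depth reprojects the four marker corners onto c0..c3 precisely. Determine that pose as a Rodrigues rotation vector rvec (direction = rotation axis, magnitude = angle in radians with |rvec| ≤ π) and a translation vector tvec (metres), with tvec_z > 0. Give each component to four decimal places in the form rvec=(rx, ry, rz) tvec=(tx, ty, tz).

Intrinsics K: fx=450.2, fy=627.3, cx=337.1, cy=242.7
Marker side s = 0.236 m; corners in marker frame (Z=0):
  M0 = (-0.1180, +0.1180, 0)
  M1 = (+0.1180, +0.1180, 0)
  M2 = (+0.1180, -0.1180, 0)
  M3 = (-0.1180, -0.1180, 0)
Detected image corners:
  c0 = (433.524538, 413.790917) px
  c1 = (521.981696, 411.044434) px
  c2 = (507.178520, 285.799022) px
  c3 = (420.365848, 299.151116) px
Planar DLT: solve 8×8 A·h = b for H (H[2,2]=1):
  H  [+194.32816 +49.89227 +468.80254]
  H  [-166.67237 +500.35093 +352.48672]
  H  [-0.37598 -0.01953 +1.00000]
B = K⁻¹H; ‖b₁‖=0.815130, ‖b₂‖=0.815130; λ = 2/(‖b₁‖+‖b₂‖) = 1.226798, sign → tz>0 ⇒ λ=+1.226798
r₁ = λ·B[:,0] = (+0.87492,-0.14750,-0.46125); r₂ = λ·B[:,1] = (+0.15390,+0.98780,-0.02396)
r₃ = r₁×r₂ = (+0.45916,-0.05002,+0.88694); SVD([r₁ r₂ r₃]) → R = UVᵀ:
  R  [+0.87492 +0.15390 +0.45916]
  R  [-0.14750 +0.98780 -0.05002]
  R  [-0.46125 -0.02396 +0.88694]
t = (+0.35889, +0.21471, +1.22680) m
tr R = 2.749663; θ = arccos((tr R − 1)/2) = 0.505708 rad = 28.975°
axis k = ((R−Rᵀ)₃₂, (R−Rᵀ)₁₃, (R−Rᵀ)₂₁) / (2 sinθ) = (+0.026900, +0.950001, -0.311087)
rvec = θ·k = (+0.013603, +0.480423, -0.157319)

rvec=(0.0136, 0.4804, -0.1573) tvec=(0.3589, 0.2147, 1.2268)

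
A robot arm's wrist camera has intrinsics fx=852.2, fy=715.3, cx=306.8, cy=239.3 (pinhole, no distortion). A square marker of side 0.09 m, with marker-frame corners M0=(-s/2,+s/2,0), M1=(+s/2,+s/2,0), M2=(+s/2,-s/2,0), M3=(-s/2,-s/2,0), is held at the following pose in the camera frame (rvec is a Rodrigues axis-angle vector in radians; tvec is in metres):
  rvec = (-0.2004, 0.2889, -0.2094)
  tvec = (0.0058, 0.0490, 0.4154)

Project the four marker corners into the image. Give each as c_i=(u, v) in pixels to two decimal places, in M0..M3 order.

c0=(248.56, 415.27) c1=(427.74, 387.76) c2=(389.38, 231.38) c3=(220.55, 265.98)

Intrinsics K: fx=852.2, fy=715.3, cx=306.8, cy=239.3
Marker side s = 0.09 m; corners in marker frame (Z=0):
  M0 = (-0.0450, +0.0450, 0)
  M1 = (+0.0450, +0.0450, 0)
  M2 = (+0.0450, -0.0450, 0)
  M3 = (-0.0450, -0.0450, 0)
rvec = (-0.2004, 0.2889, -0.2094), |rvec| = θ = 0.40923 rad = 23.447°
Rodrigues: sinθ=0.39791, 1−cosθ=0.08257; R = I + sinθ·[k]× + (1−cosθ)·[k]×²:
    [+0.93723 +0.17506 +0.30159]
    [-0.23215 +0.95858 +0.16503]
    [-0.26021 -0.22468 +0.93905]
t = (0.0058, 0.0490, 0.4154) m
M0: Pc = R·M0+t = (-0.02850, +0.10258, +0.41700); u = 852.2·(-0.02850)/0.41700 + 306.8 = 248.5608, v = 715.3·(+0.10258)/0.41700 + 239.3 = 415.2656
M1: Pc = R·M1+t = (+0.05585, +0.08169, +0.39358); u = 852.2·(+0.05585)/0.39358 + 306.8 = 427.7356, v = 715.3·(+0.08169)/0.39358 + 239.3 = 387.7638
M2: Pc = R·M2+t = (+0.04010, -0.00458, +0.41380); u = 852.2·(+0.04010)/0.41380 + 306.8 = 389.3788, v = 715.3·(-0.00458)/0.41380 + 239.3 = 231.3781
M3: Pc = R·M3+t = (-0.04425, +0.01631, +0.43722); u = 852.2·(-0.04425)/0.43722 + 306.8 = 220.5453, v = 715.3·(+0.01631)/0.43722 + 239.3 = 265.9846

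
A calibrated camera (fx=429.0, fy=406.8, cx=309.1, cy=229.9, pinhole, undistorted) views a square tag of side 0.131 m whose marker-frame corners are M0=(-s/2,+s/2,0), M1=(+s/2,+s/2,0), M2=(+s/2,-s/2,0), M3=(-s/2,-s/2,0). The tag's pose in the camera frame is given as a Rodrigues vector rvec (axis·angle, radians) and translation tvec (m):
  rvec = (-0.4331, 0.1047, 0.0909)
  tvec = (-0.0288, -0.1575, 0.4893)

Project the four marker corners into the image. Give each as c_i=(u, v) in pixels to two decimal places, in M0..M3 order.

Intrinsics K: fx=429.0, fy=406.8, cx=309.1, cy=229.9
Marker side s = 0.131 m; corners in marker frame (Z=0):
  M0 = (-0.0655, +0.0655, 0)
  M1 = (+0.0655, +0.0655, 0)
  M2 = (+0.0655, -0.0655, 0)
  M3 = (-0.0655, -0.0655, 0)
rvec = (-0.4331, 0.1047, 0.0909), |rvec| = θ = 0.45475 rad = 26.055°
Rodrigues: sinθ=0.43924, 1−cosθ=0.10163; R = I + sinθ·[k]× + (1−cosθ)·[k]×²:
    [+0.99055 -0.11008 +0.08178]
    [+0.06551 +0.90376 +0.42300]
    [-0.12048 -0.41365 +0.90243]
t = (-0.0288, -0.1575, 0.4893) m
M0: Pc = R·M0+t = (-0.10089, -0.10260, +0.47010); u = 429.0·(-0.10089)/0.47010 + 309.1 = 217.0286, v = 406.8·(-0.10260)/0.47010 + 229.9 = 141.1190
M1: Pc = R·M1+t = (+0.02887, -0.09401, +0.45431); u = 429.0·(+0.02887)/0.45431 + 309.1 = 336.3620, v = 406.8·(-0.09401)/0.45431 + 229.9 = 145.7196
M2: Pc = R·M2+t = (+0.04329, -0.21240, +0.50850); u = 429.0·(+0.04329)/0.50850 + 309.1 = 345.6231, v = 406.8·(-0.21240)/0.50850 + 229.9 = 59.9771
M3: Pc = R·M3+t = (-0.08647, -0.22099, +0.52429); u = 429.0·(-0.08647)/0.52429 + 309.1 = 238.3448, v = 406.8·(-0.22099)/0.52429 + 229.9 = 58.4330

c0=(217.03, 141.12) c1=(336.36, 145.72) c2=(345.62, 59.98) c3=(238.34, 58.43)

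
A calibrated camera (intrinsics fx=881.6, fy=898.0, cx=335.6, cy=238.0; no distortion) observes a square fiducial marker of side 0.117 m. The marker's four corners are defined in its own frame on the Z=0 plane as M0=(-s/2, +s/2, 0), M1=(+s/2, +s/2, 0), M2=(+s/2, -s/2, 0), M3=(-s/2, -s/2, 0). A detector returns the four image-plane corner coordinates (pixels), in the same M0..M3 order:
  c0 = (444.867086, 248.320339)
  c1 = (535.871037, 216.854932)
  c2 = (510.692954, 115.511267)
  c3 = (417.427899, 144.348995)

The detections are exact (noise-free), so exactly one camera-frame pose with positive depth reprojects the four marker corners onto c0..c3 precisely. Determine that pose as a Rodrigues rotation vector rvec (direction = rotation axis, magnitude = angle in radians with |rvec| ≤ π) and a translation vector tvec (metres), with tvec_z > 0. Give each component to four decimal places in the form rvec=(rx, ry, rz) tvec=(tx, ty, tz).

rvec=(0.0964, -0.2764, -0.2938) tvec=(0.1590, -0.0620, 0.9841)

Intrinsics K: fx=881.6, fy=898.0, cx=335.6, cy=238.0
Marker side s = 0.117 m; corners in marker frame (Z=0):
  M0 = (-0.0585, +0.0585, 0)
  M1 = (+0.0585, +0.0585, 0)
  M2 = (+0.0585, -0.0585, 0)
  M3 = (-0.0585, -0.0585, 0)
Detected image corners:
  c0 = (444.867086, 248.320339) px
  c1 = (535.871037, 216.854932) px
  c2 = (510.692954, 115.511267) px
  c3 = (417.427899, 144.348995) px
Planar DLT: solve 8×8 A·h = b for H (H[2,2]=1):
  H  [+910.84626 +289.56182 +478.01646]
  H  [-210.90587 +901.87560 +181.43878]
  H  [+0.25869 +0.13589 +1.00000]
B = K⁻¹H; ‖b₁‖=1.016192, ‖b₂‖=1.016192; λ = 2/(‖b₁‖+‖b₂‖) = 0.984066, sign → tz>0 ⇒ λ=+0.984066
r₁ = λ·B[:,0] = (+0.91981,-0.29859,+0.25456); r₂ = λ·B[:,1] = (+0.27231,+0.95287,+0.13372)
r₃ = r₁×r₂ = (-0.28249,-0.05368,+0.95777); SVD([r₁ r₂ r₃]) → R = UVᵀ:
  R  [+0.91981 +0.27231 -0.28249]
  R  [-0.29859 +0.95287 -0.05368]
  R  [+0.25456 +0.13372 +0.95777]
t = (+0.15897, -0.06198, +0.98407) m
tr R = 2.830443; θ = arccos((tr R − 1)/2) = 0.414739 rad = 23.763°
axis k = ((R−Rᵀ)₃₂, (R−Rᵀ)₁₃, (R−Rᵀ)₂₁) / (2 sinθ) = (+0.232536, -0.666407, -0.708399)
rvec = θ·k = (+0.096442, -0.276385, -0.293800)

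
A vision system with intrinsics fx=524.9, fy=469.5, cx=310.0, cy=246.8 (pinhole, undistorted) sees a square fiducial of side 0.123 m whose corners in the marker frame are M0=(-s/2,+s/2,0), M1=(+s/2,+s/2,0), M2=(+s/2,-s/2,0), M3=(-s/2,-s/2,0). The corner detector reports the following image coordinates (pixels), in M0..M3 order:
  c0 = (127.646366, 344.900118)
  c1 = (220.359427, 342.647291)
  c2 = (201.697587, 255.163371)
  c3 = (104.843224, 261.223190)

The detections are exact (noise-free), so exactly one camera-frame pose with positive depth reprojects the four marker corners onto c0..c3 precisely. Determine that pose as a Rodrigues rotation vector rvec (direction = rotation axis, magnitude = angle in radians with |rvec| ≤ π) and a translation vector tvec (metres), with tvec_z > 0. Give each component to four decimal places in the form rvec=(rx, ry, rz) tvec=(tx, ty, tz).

Intrinsics K: fx=524.9, fy=469.5, cx=310.0, cy=246.8
Marker side s = 0.123 m; corners in marker frame (Z=0):
  M0 = (-0.0615, +0.0615, 0)
  M1 = (+0.0615, +0.0615, 0)
  M2 = (+0.0615, -0.0615, 0)
  M3 = (-0.0615, -0.0615, 0)
Detected image corners:
  c0 = (127.646366, 344.900118) px
  c1 = (220.359427, 342.647291) px
  c2 = (201.697587, 255.163371) px
  c3 = (104.843224, 261.223190) px
Planar DLT: solve 8×8 A·h = b for H (H[2,2]=1):
  H  [+714.38867 +239.23466 +162.91737]
  H  [-135.95427 +824.80305 +302.15801]
  H  [-0.34079 +0.42976 +1.00000]
B = K⁻¹H; ‖b₁‖=1.602812, ‖b₂‖=1.602812; λ = 2/(‖b₁‖+‖b₂‖) = 0.623903, sign → tz>0 ⇒ λ=+0.623903
r₁ = λ·B[:,0] = (+0.97470,-0.06890,-0.21262); r₂ = λ·B[:,1] = (+0.12600,+0.95511,+0.26813)
r₃ = r₁×r₂ = (+0.18460,-0.28814,+0.93963); SVD([r₁ r₂ r₃]) → R = UVᵀ:
  R  [+0.97470 +0.12600 +0.18460]
  R  [-0.06890 +0.95511 -0.28814]
  R  [-0.21262 +0.26813 +0.93963]
t = (-0.17482, +0.07356, +0.62390) m
tr R = 2.869437; θ = arccos((tr R − 1)/2) = 0.363330 rad = 20.817°
axis k = ((R−Rᵀ)₃₂, (R−Rᵀ)₁₃, (R−Rᵀ)₂₁) / (2 sinθ) = (+0.782619, +0.558853, -0.274208)
rvec = θ·k = (+0.284349, +0.203048, -0.099628)

rvec=(0.2843, 0.2030, -0.0996) tvec=(-0.1748, 0.0736, 0.6239)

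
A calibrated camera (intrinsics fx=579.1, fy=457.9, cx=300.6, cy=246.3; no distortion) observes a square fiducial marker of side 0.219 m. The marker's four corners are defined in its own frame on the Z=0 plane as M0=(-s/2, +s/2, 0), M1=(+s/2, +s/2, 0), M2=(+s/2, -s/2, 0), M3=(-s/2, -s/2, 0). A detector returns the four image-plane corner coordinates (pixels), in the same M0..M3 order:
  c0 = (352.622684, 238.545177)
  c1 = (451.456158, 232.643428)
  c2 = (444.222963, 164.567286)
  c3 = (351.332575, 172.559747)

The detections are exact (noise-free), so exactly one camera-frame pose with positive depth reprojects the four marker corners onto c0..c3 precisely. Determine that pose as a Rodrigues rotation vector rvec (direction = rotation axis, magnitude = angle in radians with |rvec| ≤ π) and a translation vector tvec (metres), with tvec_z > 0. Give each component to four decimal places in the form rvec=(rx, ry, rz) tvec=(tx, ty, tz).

Intrinsics K: fx=579.1, fy=457.9, cx=300.6, cy=246.3
Marker side s = 0.219 m; corners in marker frame (Z=0):
  M0 = (-0.1095, +0.1095, 0)
  M1 = (+0.1095, +0.1095, 0)
  M2 = (+0.1095, -0.1095, 0)
  M3 = (-0.1095, -0.1095, 0)
Detected image corners:
  c0 = (352.622684, 238.545177) px
  c1 = (451.456158, 232.643428) px
  c2 = (444.222963, 164.567286) px
  c3 = (351.332575, 172.559747) px
Planar DLT: solve 8×8 A·h = b for H (H[2,2]=1):
  H  [+368.94274 -90.96419 +398.94697]
  H  [-66.41602 +250.31710 +201.13292]
  H  [-0.17097 -0.27549 +1.00000]
B = K⁻¹H; ‖b₁‖=0.747597, ‖b₂‖=0.747597; λ = 2/(‖b₁‖+‖b₂‖) = 1.337619, sign → tz>0 ⇒ λ=+1.337619
r₁ = λ·B[:,0] = (+0.97091,-0.07100,-0.22870); r₂ = λ·B[:,1] = (-0.01883,+0.92944,-0.36850)
r₃ = r₁×r₂ = (+0.23872,+0.36208,+0.90106); SVD([r₁ r₂ r₃]) → R = UVᵀ:
  R  [+0.97091 -0.01883 +0.23872]
  R  [-0.07100 +0.92944 +0.36208]
  R  [-0.22870 -0.36850 +0.90106]
t = (+0.22716, -0.13194, +1.33762) m
tr R = 2.801402; θ = arccos((tr R − 1)/2) = 0.449416 rad = 25.750°
axis k = ((R−Rᵀ)₃₂, (R−Rᵀ)₁₃, (R−Rᵀ)₂₁) / (2 sinθ) = (-0.840830, +0.537958, -0.060042)
rvec = θ·k = (-0.377882, +0.241767, -0.026984)

rvec=(-0.3779, 0.2418, -0.0270) tvec=(0.2272, -0.1319, 1.3376)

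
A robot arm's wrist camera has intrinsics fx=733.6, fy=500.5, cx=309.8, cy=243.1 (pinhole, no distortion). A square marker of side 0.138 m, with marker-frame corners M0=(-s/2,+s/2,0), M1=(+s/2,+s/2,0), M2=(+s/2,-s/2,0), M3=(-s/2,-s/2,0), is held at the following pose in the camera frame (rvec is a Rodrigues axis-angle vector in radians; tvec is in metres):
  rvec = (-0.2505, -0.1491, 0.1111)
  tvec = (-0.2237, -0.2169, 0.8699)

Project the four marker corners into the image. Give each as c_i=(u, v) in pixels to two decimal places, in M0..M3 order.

Intrinsics K: fx=733.6, fy=500.5, cx=309.8, cy=243.1
Marker side s = 0.138 m; corners in marker frame (Z=0):
  M0 = (-0.0690, +0.0690, 0)
  M1 = (+0.0690, +0.0690, 0)
  M2 = (+0.0690, -0.0690, 0)
  M3 = (-0.0690, -0.0690, 0)
rvec = (-0.2505, -0.1491, 0.1111), |rvec| = θ = 0.31197 rad = 17.874°
Rodrigues: sinθ=0.30693, 1−cosθ=0.04827; R = I + sinθ·[k]× + (1−cosθ)·[k]×²:
    [+0.98285 -0.09078 -0.16050]
    [+0.12783 +0.96276 +0.23824]
    [+0.13289 -0.25467 +0.95785]
t = (-0.2237, -0.2169, 0.8699) m
M0: Pc = R·M0+t = (-0.29778, -0.15929, +0.84316); u = 733.6·(-0.29778)/0.84316 + 309.8 = 50.7122, v = 500.5·(-0.15929)/0.84316 + 243.1 = 148.5452
M1: Pc = R·M1+t = (-0.16215, -0.14165, +0.86150); u = 733.6·(-0.16215)/0.86150 + 309.8 = 171.7250, v = 500.5·(-0.14165)/0.86150 + 243.1 = 160.8066
M2: Pc = R·M2+t = (-0.14962, -0.27451, +0.89664); u = 733.6·(-0.14962)/0.89664 + 309.8 = 187.3870, v = 500.5·(-0.27451)/0.89664 + 243.1 = 89.8702
M3: Pc = R·M3+t = (-0.28525, -0.29215, +0.87830); u = 733.6·(-0.28525)/0.87830 + 309.8 = 71.5434, v = 500.5·(-0.29215)/0.87830 + 243.1 = 76.6183

c0=(50.71, 148.55) c1=(171.73, 160.81) c2=(187.39, 89.87) c3=(71.54, 76.62)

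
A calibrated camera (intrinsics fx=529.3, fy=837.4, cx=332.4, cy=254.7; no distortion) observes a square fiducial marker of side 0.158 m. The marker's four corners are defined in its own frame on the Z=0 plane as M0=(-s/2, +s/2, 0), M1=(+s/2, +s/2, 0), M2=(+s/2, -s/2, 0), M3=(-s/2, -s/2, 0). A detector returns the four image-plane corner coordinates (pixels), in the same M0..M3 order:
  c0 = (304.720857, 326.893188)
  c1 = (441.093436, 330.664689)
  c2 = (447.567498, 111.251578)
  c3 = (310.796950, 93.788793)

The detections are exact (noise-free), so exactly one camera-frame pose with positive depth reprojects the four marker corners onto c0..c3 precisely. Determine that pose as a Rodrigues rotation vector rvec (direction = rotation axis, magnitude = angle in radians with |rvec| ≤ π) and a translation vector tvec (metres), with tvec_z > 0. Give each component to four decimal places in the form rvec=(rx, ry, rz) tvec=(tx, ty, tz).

rvec=(0.0257, -0.2246, 0.0397) tvec=(0.0505, -0.0270, 0.5852)

Intrinsics K: fx=529.3, fy=837.4, cx=332.4, cy=254.7
Marker side s = 0.158 m; corners in marker frame (Z=0):
  M0 = (-0.0790, +0.0790, 0)
  M1 = (+0.0790, +0.0790, 0)
  M2 = (+0.0790, -0.0790, 0)
  M3 = (-0.0790, -0.0790, 0)
Detected image corners:
  c0 = (304.720857, 326.893188) px
  c1 = (441.093436, 330.664689) px
  c2 = (447.567498, 111.251578) px
  c3 = (310.796950, 93.788793) px
Planar DLT: solve 8×8 A·h = b for H (H[2,2]=1):
  H  [+1007.75827 -26.23009 +378.09271]
  H  [+149.30063 +1438.46762 +216.13087]
  H  [+0.38130 +0.03596 +1.00000]
B = K⁻¹H; ‖b₁‖=1.708743, ‖b₂‖=1.708743; λ = 2/(‖b₁‖+‖b₂‖) = 0.585226, sign → tz>0 ⇒ λ=+0.585226
r₁ = λ·B[:,0] = (+0.97410,+0.03647,+0.22315); r₂ = λ·B[:,1] = (-0.04222,+0.99889,+0.02105)
r₃ = r₁×r₂ = (-0.22213,-0.02992,+0.97456); SVD([r₁ r₂ r₃]) → R = UVᵀ:
  R  [+0.97410 -0.04222 -0.22213]
  R  [+0.03647 +0.99889 -0.02992]
  R  [+0.22315 +0.02105 +0.97456]
t = (+0.05052, -0.02695, +0.58523) m
tr R = 2.947548; θ = arccos((tr R − 1)/2) = 0.229529 rad = 13.151°
axis k = ((R−Rᵀ)₃₂, (R−Rᵀ)₁₃, (R−Rᵀ)₂₁) / (2 sinθ) = (+0.112009, -0.978545, +0.172927)
rvec = θ·k = (+0.025709, -0.224604, +0.039692)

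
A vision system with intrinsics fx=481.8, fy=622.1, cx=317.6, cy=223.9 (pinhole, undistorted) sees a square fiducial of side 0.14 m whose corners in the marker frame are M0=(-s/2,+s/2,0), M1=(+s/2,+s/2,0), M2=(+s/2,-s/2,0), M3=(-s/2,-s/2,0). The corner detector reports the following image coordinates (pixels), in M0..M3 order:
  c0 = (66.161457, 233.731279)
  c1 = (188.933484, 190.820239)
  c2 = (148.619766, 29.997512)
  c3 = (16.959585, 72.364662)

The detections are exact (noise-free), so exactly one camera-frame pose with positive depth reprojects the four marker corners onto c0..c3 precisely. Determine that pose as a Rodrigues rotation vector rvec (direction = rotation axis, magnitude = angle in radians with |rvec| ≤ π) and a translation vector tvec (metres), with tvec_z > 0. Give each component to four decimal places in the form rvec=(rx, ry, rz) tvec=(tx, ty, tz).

Intrinsics K: fx=481.8, fy=622.1, cx=317.6, cy=223.9
Marker side s = 0.14 m; corners in marker frame (Z=0):
  M0 = (-0.0700, +0.0700, 0)
  M1 = (+0.0700, +0.0700, 0)
  M2 = (+0.0700, -0.0700, 0)
  M3 = (-0.0700, -0.0700, 0)
Detected image corners:
  c0 = (66.161457, 233.731279) px
  c1 = (188.933484, 190.820239) px
  c2 = (148.619766, 29.997512) px
  c3 = (16.959585, 72.364662) px
Planar DLT: solve 8×8 A·h = b for H (H[2,2]=1):
  H  [+922.71768 +366.57770 +106.50785]
  H  [-285.80222 +1209.77280 +134.04548]
  H  [+0.14290 +0.44877 +1.00000]
B = K⁻¹H; ‖b₁‖=1.896639, ‖b₂‖=1.896639; λ = 2/(‖b₁‖+‖b₂‖) = 0.527249, sign → tz>0 ⇒ λ=+0.527249
r₁ = λ·B[:,0] = (+0.96009,-0.26934,+0.07534); r₂ = λ·B[:,1] = (+0.24518,+0.94016,+0.23661)
r₃ = r₁×r₂ = (-0.13456,-0.20870,+0.96868); SVD([r₁ r₂ r₃]) → R = UVᵀ:
  R  [+0.96009 +0.24518 -0.13456]
  R  [-0.26934 +0.94016 -0.20870]
  R  [+0.07534 +0.23661 +0.96868]
t = (-0.23100, -0.07615, +0.52725) m
tr R = 2.868930; θ = arccos((tr R − 1)/2) = 0.364043 rad = 20.858°
axis k = ((R−Rᵀ)₃₂, (R−Rᵀ)₁₃, (R−Rᵀ)₂₁) / (2 sinθ) = (+0.625343, -0.294768, -0.722536)
rvec = θ·k = (+0.227652, -0.107308, -0.263034)

rvec=(0.2277, -0.1073, -0.2630) tvec=(-0.2310, -0.0762, 0.5272)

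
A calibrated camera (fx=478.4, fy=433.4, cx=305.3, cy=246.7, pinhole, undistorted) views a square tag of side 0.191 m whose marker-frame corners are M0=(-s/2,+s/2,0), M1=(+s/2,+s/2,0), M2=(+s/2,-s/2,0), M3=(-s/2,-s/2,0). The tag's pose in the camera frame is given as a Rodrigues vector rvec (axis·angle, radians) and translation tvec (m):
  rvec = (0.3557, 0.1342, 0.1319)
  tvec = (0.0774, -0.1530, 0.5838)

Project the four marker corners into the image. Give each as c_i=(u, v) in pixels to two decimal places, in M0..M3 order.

Intrinsics K: fx=478.4, fy=433.4, cx=305.3, cy=246.7
Marker side s = 0.191 m; corners in marker frame (Z=0):
  M0 = (-0.0955, +0.0955, 0)
  M1 = (+0.0955, +0.0955, 0)
  M2 = (+0.0955, -0.0955, 0)
  M3 = (-0.0955, -0.0955, 0)
rvec = (0.3557, 0.1342, 0.1319), |rvec| = θ = 0.40240 rad = 23.056°
Rodrigues: sinθ=0.39163, 1−cosθ=0.07988; R = I + sinθ·[k]× + (1−cosθ)·[k]×²:
    [+0.98253 -0.10482 +0.15375]
    [+0.15192 +0.92901 -0.33745]
    [-0.10746 +0.35491 +0.92870]
t = (0.0774, -0.1530, 0.5838) m
M0: Pc = R·M0+t = (-0.02644, -0.07879, +0.62796); u = 478.4·(-0.02644)/0.62796 + 305.3 = 285.1552, v = 433.4·(-0.07879)/0.62796 + 246.7 = 192.3225
M1: Pc = R·M1+t = (+0.16122, -0.04977, +0.60743); u = 478.4·(+0.16122)/0.60743 + 305.3 = 432.2747, v = 433.4·(-0.04977)/0.60743 + 246.7 = 211.1879
M2: Pc = R·M2+t = (+0.18124, -0.22721, +0.53964); u = 478.4·(+0.18124)/0.53964 + 305.3 = 465.9735, v = 433.4·(-0.22721)/0.53964 + 246.7 = 64.2208
M3: Pc = R·M3+t = (-0.00642, -0.25623, +0.56017); u = 478.4·(-0.00642)/0.56017 + 305.3 = 299.8158, v = 433.4·(-0.25623)/0.56017 + 246.7 = 48.4576

c0=(285.16, 192.32) c1=(432.27, 211.19) c2=(465.97, 64.22) c3=(299.82, 48.46)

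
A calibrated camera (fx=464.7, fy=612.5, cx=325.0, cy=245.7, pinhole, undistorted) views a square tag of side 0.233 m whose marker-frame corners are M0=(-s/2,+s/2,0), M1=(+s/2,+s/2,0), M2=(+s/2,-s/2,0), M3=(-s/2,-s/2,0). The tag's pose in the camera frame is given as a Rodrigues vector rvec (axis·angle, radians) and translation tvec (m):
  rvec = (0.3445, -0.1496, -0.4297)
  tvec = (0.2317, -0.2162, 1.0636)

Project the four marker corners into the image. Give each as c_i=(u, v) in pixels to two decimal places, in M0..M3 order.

Intrinsics K: fx=464.7, fy=612.5, cx=325.0, cy=245.7
Marker side s = 0.233 m; corners in marker frame (Z=0):
  M0 = (-0.1165, +0.1165, 0)
  M1 = (+0.1165, +0.1165, 0)
  M2 = (+0.1165, -0.1165, 0)
  M3 = (-0.1165, -0.1165, 0)
rvec = (0.3445, -0.1496, -0.4297), |rvec| = θ = 0.57070 rad = 32.699°
Rodrigues: sinθ=0.54022, 1−cosθ=0.15848; R = I + sinθ·[k]× + (1−cosθ)·[k]×²:
    [+0.89927 +0.38167 -0.21364]
    [-0.43183 +0.85241 -0.29482]
    [+0.06958 +0.35738 +0.93136]
t = (0.2317, -0.2162, 1.0636) m
M0: Pc = R·M0+t = (+0.17140, -0.06659, +1.09713); u = 464.7·(+0.17140)/1.09713 + 325.0 = 397.5984, v = 612.5·(-0.06659)/1.09713 + 245.7 = 208.5266
M1: Pc = R·M1+t = (+0.38093, -0.16720, +1.11334); u = 464.7·(+0.38093)/1.11334 + 325.0 = 483.9972, v = 612.5·(-0.16720)/1.11334 + 245.7 = 153.7145
M2: Pc = R·M2+t = (+0.29200, -0.36581, +1.03007); u = 464.7·(+0.29200)/1.03007 + 325.0 = 456.7309, v = 612.5·(-0.36581)/1.03007 + 245.7 = 28.1802
M3: Pc = R·M3+t = (+0.08247, -0.26520, +1.01386); u = 464.7·(+0.08247)/1.01386 + 325.0 = 362.8000, v = 612.5·(-0.26520)/1.01386 + 245.7 = 85.4867

c0=(397.60, 208.53) c1=(484.00, 153.71) c2=(456.73, 28.18) c3=(362.80, 85.49)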